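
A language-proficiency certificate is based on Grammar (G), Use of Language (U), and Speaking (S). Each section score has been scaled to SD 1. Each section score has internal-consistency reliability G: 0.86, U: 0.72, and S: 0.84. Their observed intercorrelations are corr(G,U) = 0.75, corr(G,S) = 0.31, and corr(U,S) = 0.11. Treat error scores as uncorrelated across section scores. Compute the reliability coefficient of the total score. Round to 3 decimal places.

Var(G+U+S) = 3 + 2·[0.75 + 0.31 + 0.11] = 3 + 2.34 = 5.34.
Under uncorrelated errors the observed covariances equal the true-score covariances, so only the own-variance terms attenuate.
True-score variance = [0.86 + 0.72 + 0.84] + 2.34 = 2.42 + 2.34 = 4.76.
Reliability = 4.76 / 5.34 = 0.891.

0.891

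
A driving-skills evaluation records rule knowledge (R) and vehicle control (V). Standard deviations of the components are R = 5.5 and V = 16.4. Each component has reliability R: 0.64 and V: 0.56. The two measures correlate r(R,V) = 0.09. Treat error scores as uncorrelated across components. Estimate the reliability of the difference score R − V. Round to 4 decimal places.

0.5433

Var(R−V) = 5.5² + 16.4² − 2·5.5·16.4·0.09 = 299.21 − 16.236 = 282.974.
With uncorrelated errors the cross-covariances are all true-score covariance, so they carry over unchanged; only the diagonal terms shrink to ρᵢσᵢ².
True-score variance = [5.5²·0.64 + 16.4²·0.56] − 16.236 = 169.978 − 16.236 = 153.742.
Reliability = 153.742 / 282.974 = 0.5433.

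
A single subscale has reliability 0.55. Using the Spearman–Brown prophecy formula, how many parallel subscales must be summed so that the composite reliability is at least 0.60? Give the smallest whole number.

2

k ≥ ρ*(1−ρ₁)/(ρ₁(1−ρ*)) = 0.60·0.45 / (0.55·0.40) = 1.227.
Smallest integer k = 2.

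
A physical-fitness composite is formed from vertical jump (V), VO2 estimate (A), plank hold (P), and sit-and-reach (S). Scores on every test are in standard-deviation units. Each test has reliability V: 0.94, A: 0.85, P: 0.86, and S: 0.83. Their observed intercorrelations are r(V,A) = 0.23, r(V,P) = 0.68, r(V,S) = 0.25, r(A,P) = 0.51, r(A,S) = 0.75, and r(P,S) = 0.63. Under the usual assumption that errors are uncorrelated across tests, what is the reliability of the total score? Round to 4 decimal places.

Var(V+A+P+S) = 4 + 2·[0.23 + 0.68 + 0.25 + 0.51 + 0.75 + 0.63] = 4 + 6.1 = 10.1.
Because errors are independent across components, Cov(Tᵢ,Tⱼ) = Cov(Xᵢ,Xⱼ); the off-diagonal part of the true-score variance is the same as above.
True-score variance = [0.94 + 0.85 + 0.86 + 0.83] + 6.1 = 3.48 + 6.1 = 9.58.
Reliability = 9.58 / 10.1 = 0.9485.

0.9485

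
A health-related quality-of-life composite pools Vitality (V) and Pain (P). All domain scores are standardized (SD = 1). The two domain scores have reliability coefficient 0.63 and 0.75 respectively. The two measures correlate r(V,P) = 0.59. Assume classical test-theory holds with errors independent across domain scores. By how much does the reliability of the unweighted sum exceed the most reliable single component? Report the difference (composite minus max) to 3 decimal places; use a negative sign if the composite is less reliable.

Var(sum) = 2 + 1.18 = 3.18; true-score variance = 1.38 + 1.18 = 2.56; composite reliability = 0.8050.
Max component reliability = 0.7500.
Difference = 0.8050 − 0.7500 = 0.055.

0.055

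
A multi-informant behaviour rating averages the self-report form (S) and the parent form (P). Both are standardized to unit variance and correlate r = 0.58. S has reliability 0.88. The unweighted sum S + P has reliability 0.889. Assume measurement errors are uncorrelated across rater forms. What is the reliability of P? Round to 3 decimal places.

Var(S+P) = 2 + 2·0.58 = 3.160.
True-score variance = ρ_S + ρ_P + 2·0.58, so 0.889 = (0.88 + ρ_P + 1.16) / 3.160.
ρ_P = 0.889·3.160 − 0.88 − 1.16 = 0.769.

0.769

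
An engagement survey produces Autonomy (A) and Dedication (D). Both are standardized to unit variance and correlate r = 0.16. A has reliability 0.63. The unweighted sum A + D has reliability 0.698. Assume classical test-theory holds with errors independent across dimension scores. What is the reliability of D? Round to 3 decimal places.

Var(A+D) = 2 + 2·0.16 = 2.320.
True-score variance = ρ_A + ρ_D + 2·0.16, so 0.698 = (0.63 + ρ_D + 0.32) / 2.320.
ρ_D = 0.698·2.320 − 0.63 − 0.32 = 0.669.

0.669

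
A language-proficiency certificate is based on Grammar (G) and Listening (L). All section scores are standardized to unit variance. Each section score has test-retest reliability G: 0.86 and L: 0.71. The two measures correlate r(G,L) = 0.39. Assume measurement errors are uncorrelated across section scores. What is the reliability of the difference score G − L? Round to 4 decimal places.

Var(G−L) = 1 + 1 − 2·0.39 = 2 − 0.78 = 1.22.
Because errors are independent across components, Cov(Tᵢ,Tⱼ) = Cov(Xᵢ,Xⱼ); the off-diagonal part of the true-score variance is the same as above.
True-score variance = [0.86 + 0.71] − 0.78 = 1.57 − 0.78 = 0.79.
Reliability = 0.79 / 1.22 = 0.6475.

0.6475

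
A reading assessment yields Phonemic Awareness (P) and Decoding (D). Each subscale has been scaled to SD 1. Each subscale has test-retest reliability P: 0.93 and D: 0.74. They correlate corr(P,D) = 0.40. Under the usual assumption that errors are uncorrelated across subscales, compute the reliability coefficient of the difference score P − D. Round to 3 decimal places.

0.725

Var(P−D) = 1 + 1 − 2·0.40 = 2 − 0.8 = 1.2.
Under uncorrelated errors the observed covariances equal the true-score covariances, so only the own-variance terms attenuate.
True-score variance = [0.93 + 0.74] − 0.8 = 1.67 − 0.8 = 0.87.
Reliability = 0.87 / 1.2 = 0.725.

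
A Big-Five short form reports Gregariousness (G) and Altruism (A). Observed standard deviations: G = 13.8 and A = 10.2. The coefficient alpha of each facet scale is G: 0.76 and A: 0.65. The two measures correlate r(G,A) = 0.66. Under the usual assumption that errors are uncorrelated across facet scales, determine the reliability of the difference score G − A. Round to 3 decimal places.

Var(G−A) = 13.8² + 10.2² − 2·13.8·10.2·0.66 = 294.48 − 185.803 = 108.677.
With uncorrelated errors the cross-covariances are all true-score covariance, so they carry over unchanged; only the diagonal terms shrink to ρᵢσᵢ².
True-score variance = [13.8²·0.76 + 10.2²·0.65] − 185.803 = 212.36 − 185.803 = 26.5572.
Reliability = 26.5572 / 108.677 = 0.244.

0.244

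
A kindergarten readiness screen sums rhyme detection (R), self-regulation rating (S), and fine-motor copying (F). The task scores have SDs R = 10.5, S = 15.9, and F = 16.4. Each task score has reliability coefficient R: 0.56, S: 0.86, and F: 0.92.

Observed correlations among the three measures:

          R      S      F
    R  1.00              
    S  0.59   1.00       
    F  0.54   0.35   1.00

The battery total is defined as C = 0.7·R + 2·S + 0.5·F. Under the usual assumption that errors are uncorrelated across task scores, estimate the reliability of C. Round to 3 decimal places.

Var(C) = 0.7²·10.5² + 2²·15.9² + 0.5²·16.4² + 2·[1.4·10.5·15.9·0.59 + 0.35·10.5·16.4·0.54 + 15.9·16.4·0.35] = 1132.5 + 523.425 = 1655.93.
With uncorrelated errors the cross-covariances are all true-score covariance, so they carry over unchanged; only the diagonal terms shrink to ρᵢσᵢ².
True-score variance = [0.7²·10.5²·0.56 + 2²·15.9²·0.86 + 0.5²·16.4²·0.92] + 523.425 = 961.78 + 523.425 = 1485.2.
Reliability = 1485.2 / 1655.93 = 0.897.

0.897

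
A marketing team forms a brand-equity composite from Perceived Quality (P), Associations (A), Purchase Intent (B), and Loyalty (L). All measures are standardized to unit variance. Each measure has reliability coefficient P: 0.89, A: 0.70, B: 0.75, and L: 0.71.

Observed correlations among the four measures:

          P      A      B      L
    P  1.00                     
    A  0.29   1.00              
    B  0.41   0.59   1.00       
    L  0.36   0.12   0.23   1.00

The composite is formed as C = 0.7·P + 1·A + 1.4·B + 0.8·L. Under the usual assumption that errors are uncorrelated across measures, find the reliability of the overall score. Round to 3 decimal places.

0.872

Var(C) = 0.7² + 1 + 1.4² + 0.8² + 2·[0.7·0.29 + 0.98·0.41 + 0.56·0.36 + 1.4·0.59 + 0.8·0.12 + 1.12·0.23] = 4.09 + 3.972 = 8.062.
Under uncorrelated errors the observed covariances equal the true-score covariances, so only the own-variance terms attenuate.
True-score variance = [0.7²·0.89 + 0.70 + 1.4²·0.75 + 0.8²·0.71] + 3.972 = 3.0605 + 3.972 = 7.0325.
Reliability = 7.0325 / 8.062 = 0.872.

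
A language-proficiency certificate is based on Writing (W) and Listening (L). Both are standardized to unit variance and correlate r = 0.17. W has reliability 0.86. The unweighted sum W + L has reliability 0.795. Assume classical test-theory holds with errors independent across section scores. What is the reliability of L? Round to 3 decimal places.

0.660

Var(W+L) = 2 + 2·0.17 = 2.340.
True-score variance = ρ_W + ρ_L + 2·0.17, so 0.795 = (0.86 + ρ_L + 0.34) / 2.340.
ρ_L = 0.795·2.340 − 0.86 − 0.34 = 0.660.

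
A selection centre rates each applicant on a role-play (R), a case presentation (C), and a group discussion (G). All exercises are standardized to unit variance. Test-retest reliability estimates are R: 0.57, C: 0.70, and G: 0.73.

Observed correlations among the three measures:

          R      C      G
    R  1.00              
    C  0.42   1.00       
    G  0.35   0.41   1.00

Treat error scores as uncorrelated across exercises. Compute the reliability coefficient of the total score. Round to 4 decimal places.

0.8134

Var(R+C+G) = 3 + 2·[0.42 + 0.35 + 0.41] = 3 + 2.36 = 5.36.
Because errors are independent across components, Cov(Tᵢ,Tⱼ) = Cov(Xᵢ,Xⱼ); the off-diagonal part of the true-score variance is the same as above.
True-score variance = [0.57 + 0.70 + 0.73] + 2.36 = 2 + 2.36 = 4.36.
Reliability = 4.36 / 5.36 = 0.8134.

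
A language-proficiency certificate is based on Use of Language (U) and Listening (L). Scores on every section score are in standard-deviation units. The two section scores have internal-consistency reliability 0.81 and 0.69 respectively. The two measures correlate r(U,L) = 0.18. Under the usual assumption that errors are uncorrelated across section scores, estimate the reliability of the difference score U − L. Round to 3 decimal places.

0.695

Var(U−L) = 1 + 1 − 2·0.18 = 2 − 0.36 = 1.64.
Because errors are independent across components, Cov(Tᵢ,Tⱼ) = Cov(Xᵢ,Xⱼ); the off-diagonal part of the true-score variance is the same as above.
True-score variance = [0.81 + 0.69] − 0.36 = 1.5 − 0.36 = 1.14.
Reliability = 1.14 / 1.64 = 0.695.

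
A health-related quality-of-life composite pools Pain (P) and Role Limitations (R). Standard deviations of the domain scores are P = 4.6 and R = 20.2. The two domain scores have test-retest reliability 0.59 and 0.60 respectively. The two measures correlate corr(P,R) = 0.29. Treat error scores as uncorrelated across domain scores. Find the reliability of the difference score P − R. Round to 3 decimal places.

0.542

Var(P−R) = 4.6² + 20.2² − 2·4.6·20.2·0.29 = 429.2 − 53.8936 = 375.306.
Because errors are independent across components, Cov(Tᵢ,Tⱼ) = Cov(Xᵢ,Xⱼ); the off-diagonal part of the true-score variance is the same as above.
True-score variance = [4.6²·0.59 + 20.2²·0.60] − 53.8936 = 257.308 − 53.8936 = 203.415.
Reliability = 203.415 / 375.306 = 0.542.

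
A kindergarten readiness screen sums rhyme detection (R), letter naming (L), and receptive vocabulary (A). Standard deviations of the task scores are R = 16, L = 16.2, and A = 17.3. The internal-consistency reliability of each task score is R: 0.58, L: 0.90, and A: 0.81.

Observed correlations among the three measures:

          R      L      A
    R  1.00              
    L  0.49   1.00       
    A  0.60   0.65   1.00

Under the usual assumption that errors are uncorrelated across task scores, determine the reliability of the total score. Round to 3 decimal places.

Var(R+L+A) = 16² + 16.2² + 17.3² + 2·[16·16.2·0.49 + 16·17.3·0.60 + 16.2·17.3·0.65] = 817.73 + 950.514 = 1768.24.
Under uncorrelated errors the observed covariances equal the true-score covariances, so only the own-variance terms attenuate.
True-score variance = [16²·0.58 + 16.2²·0.90 + 17.3²·0.81] + 950.514 = 627.101 + 950.514 = 1577.61.
Reliability = 1577.61 / 1768.24 = 0.892.

0.892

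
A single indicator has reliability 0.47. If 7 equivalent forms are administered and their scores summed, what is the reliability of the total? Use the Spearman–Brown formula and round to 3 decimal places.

0.861

ρ_k = kρ / (1 + (k−1)ρ) = 7·0.47 / (1 + 6·0.47) = 3.290 / 3.820 = 0.861.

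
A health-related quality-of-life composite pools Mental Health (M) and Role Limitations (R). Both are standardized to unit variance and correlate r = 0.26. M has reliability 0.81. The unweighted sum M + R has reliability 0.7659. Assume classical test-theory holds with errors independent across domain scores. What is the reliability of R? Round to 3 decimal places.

Var(M+R) = 2 + 2·0.26 = 2.520.
True-score variance = ρ_M + ρ_R + 2·0.26, so 0.7659 = (0.81 + ρ_R + 0.52) / 2.520.
ρ_R = 0.7659·2.520 − 0.81 − 0.52 = 0.600.

0.600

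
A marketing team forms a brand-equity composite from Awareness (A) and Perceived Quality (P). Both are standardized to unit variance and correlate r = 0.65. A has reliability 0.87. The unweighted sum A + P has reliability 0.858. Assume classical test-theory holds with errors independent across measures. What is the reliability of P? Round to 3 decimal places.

0.661

Var(A+P) = 2 + 2·0.65 = 3.300.
True-score variance = ρ_A + ρ_P + 2·0.65, so 0.858 = (0.87 + ρ_P + 1.30) / 3.300.
ρ_P = 0.858·3.300 − 0.87 − 1.30 = 0.661.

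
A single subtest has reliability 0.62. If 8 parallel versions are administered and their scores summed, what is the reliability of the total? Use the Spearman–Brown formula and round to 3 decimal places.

0.929

ρ_k = kρ / (1 + (k−1)ρ) = 8·0.62 / (1 + 7·0.62) = 4.960 / 5.340 = 0.929.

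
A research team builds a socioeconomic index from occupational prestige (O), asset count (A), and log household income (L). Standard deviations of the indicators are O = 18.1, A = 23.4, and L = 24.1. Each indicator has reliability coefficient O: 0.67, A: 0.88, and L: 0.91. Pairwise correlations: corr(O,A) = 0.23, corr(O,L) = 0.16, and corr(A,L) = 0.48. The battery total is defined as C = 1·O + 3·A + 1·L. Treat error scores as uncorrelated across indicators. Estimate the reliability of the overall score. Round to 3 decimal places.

0.908

Var(C) = 18.1² + 3²·23.4² + 24.1² + 2·[3·18.1·23.4·0.23 + 18.1·24.1·0.16 + 3·23.4·24.1·0.48] = 5836.46 + 2348.22 = 8184.68.
Under uncorrelated errors the observed covariances equal the true-score covariances, so only the own-variance terms attenuate.
True-score variance = [18.1²·0.67 + 3²·23.4²·0.88 + 24.1²·0.91] + 2348.22 = 5084.71 + 2348.22 = 7432.93.
Reliability = 7432.93 / 8184.68 = 0.908.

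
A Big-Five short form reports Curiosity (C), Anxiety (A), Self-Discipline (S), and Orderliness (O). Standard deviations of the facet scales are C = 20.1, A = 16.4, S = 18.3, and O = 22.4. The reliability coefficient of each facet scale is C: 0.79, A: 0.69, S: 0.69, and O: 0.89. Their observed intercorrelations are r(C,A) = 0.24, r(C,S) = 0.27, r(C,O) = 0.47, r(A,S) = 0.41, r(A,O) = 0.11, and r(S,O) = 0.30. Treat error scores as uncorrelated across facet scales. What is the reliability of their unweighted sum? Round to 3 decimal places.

Var(C+A+S+O) = 20.1² + 16.4² + 18.3² + 22.4² + 2·[20.1·16.4·0.24 + 20.1·18.3·0.27 + 20.1·22.4·0.47 + 16.4·18.3·0.41 + 16.4·22.4·0.11 + 18.3·22.4·0.30] = 1509.62 + 1352.95 = 2862.57.
With uncorrelated errors the cross-covariances are all true-score covariance, so they carry over unchanged; only the diagonal terms shrink to ρᵢσᵢ².
True-score variance = [20.1²·0.79 + 16.4²·0.69 + 18.3²·0.69 + 22.4²·0.89] + 1352.95 = 1182.39 + 1352.95 = 2535.34.
Reliability = 2535.34 / 2862.57 = 0.886.

0.886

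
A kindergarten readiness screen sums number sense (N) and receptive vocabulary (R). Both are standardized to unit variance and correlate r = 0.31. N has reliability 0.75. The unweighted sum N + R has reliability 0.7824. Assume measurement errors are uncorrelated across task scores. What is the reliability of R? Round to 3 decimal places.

0.680

Var(N+R) = 2 + 2·0.31 = 2.620.
True-score variance = ρ_N + ρ_R + 2·0.31, so 0.7824 = (0.75 + ρ_R + 0.62) / 2.620.
ρ_R = 0.7824·2.620 − 0.75 − 0.62 = 0.680.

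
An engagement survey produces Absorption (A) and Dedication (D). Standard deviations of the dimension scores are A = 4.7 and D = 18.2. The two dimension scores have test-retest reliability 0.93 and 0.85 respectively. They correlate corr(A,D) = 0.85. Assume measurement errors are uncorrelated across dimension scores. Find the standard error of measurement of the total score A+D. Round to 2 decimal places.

7.16

Var(total) = 353.33 + 145.418 = 498.748.
True-score variance = 302.098 + 145.418 = 447.516, so reliability = 0.8973.
Error variance = 498.748 − 447.516 = 51.2323; SEM = √51.2323 = 7.16.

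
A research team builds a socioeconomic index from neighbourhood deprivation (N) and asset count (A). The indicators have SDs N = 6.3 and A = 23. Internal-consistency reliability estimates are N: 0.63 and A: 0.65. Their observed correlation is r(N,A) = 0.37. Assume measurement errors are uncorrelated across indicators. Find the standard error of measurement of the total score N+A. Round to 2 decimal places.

14.14

Var(total) = 568.69 + 107.226 = 675.916.
True-score variance = 368.855 + 107.226 = 476.081, so reliability = 0.7043.
Error variance = 675.916 − 476.081 = 199.835; SEM = √199.835 = 14.14.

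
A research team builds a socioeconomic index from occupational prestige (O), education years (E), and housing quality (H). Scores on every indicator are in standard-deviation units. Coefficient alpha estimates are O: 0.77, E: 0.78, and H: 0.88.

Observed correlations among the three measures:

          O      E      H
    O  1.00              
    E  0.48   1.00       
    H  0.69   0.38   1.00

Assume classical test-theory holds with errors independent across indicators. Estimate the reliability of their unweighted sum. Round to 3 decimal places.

0.907

Var(O+E+H) = 3 + 2·[0.48 + 0.69 + 0.38] = 3 + 3.1 = 6.1.
Under uncorrelated errors the observed covariances equal the true-score covariances, so only the own-variance terms attenuate.
True-score variance = [0.77 + 0.78 + 0.88] + 3.1 = 2.43 + 3.1 = 5.53.
Reliability = 5.53 / 6.1 = 0.907.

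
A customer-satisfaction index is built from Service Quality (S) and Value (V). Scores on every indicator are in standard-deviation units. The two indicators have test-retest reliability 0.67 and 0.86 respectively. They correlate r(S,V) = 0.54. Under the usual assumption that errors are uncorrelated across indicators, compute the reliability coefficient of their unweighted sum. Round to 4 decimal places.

0.8474

Var(S+V) = 2 + 2·[0.54] = 2 + 1.08 = 3.08.
Because errors are independent across components, Cov(Tᵢ,Tⱼ) = Cov(Xᵢ,Xⱼ); the off-diagonal part of the true-score variance is the same as above.
True-score variance = [0.67 + 0.86] + 1.08 = 1.53 + 1.08 = 2.61.
Reliability = 2.61 / 3.08 = 0.8474.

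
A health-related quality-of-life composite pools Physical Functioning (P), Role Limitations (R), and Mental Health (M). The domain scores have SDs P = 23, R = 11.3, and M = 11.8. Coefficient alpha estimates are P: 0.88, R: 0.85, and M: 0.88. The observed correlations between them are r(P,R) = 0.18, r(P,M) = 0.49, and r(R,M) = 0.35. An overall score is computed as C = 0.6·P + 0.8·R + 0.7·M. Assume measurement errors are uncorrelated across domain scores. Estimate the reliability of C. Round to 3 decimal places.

0.921

Var(C) = 0.6²·23² + 0.8²·11.3² + 0.7²·11.8² + 2·[0.48·23·11.3·0.18 + 0.42·23·11.8·0.49 + 0.56·11.3·11.8·0.35] = 340.389 + 208.888 = 549.277.
Because errors are independent across components, Cov(Tᵢ,Tⱼ) = Cov(Xᵢ,Xⱼ); the off-diagonal part of the true-score variance is the same as above.
True-score variance = [0.6²·23²·0.88 + 0.8²·11.3²·0.85 + 0.7²·11.8²·0.88] + 208.888 = 297.091 + 208.888 = 505.979.
Reliability = 505.979 / 549.277 = 0.921.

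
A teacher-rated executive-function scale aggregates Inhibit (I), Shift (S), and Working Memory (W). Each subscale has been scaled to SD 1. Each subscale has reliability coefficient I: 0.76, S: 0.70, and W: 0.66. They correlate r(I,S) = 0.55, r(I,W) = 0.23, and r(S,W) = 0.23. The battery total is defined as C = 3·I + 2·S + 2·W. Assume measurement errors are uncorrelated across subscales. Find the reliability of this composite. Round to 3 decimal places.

0.833

Var(C) = 3² + 2² + 2² + 2·[6·0.55 + 6·0.23 + 4·0.23] = 17 + 11.2 = 28.2.
With uncorrelated errors the cross-covariances are all true-score covariance, so they carry over unchanged; only the diagonal terms shrink to ρᵢσᵢ².
True-score variance = [3²·0.76 + 2²·0.70 + 2²·0.66] + 11.2 = 12.28 + 11.2 = 23.48.
Reliability = 23.48 / 28.2 = 0.833.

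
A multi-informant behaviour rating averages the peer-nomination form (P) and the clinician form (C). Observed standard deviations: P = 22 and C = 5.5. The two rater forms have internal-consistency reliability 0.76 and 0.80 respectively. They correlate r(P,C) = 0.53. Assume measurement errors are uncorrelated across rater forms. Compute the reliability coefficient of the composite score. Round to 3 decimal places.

Var(P+C) = 22² + 5.5² + 2·[22·5.5·0.53] = 514.25 + 128.26 = 642.51.
Because errors are independent across components, Cov(Tᵢ,Tⱼ) = Cov(Xᵢ,Xⱼ); the off-diagonal part of the true-score variance is the same as above.
True-score variance = [22²·0.76 + 5.5²·0.80] + 128.26 = 392.04 + 128.26 = 520.3.
Reliability = 520.3 / 642.51 = 0.810.

0.810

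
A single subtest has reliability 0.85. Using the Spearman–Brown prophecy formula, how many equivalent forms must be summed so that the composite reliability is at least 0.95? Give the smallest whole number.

k ≥ ρ*(1−ρ₁)/(ρ₁(1−ρ*)) = 0.95·0.15 / (0.85·0.05) = 3.353.
Smallest integer k = 4.

4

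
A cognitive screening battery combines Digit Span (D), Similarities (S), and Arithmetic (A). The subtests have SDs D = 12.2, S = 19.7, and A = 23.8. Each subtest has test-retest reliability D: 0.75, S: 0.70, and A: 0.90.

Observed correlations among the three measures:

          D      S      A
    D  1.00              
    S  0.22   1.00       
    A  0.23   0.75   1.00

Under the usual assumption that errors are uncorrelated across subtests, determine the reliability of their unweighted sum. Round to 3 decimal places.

0.897

Var(D+S+A) = 12.2² + 19.7² + 23.8² + 2·[12.2·19.7·0.22 + 12.2·23.8·0.23 + 19.7·23.8·0.75] = 1103.37 + 942.605 = 2045.98.
With uncorrelated errors the cross-covariances are all true-score covariance, so they carry over unchanged; only the diagonal terms shrink to ρᵢσᵢ².
True-score variance = [12.2²·0.75 + 19.7²·0.70 + 23.8²·0.90] + 942.605 = 893.089 + 942.605 = 1835.69.
Reliability = 1835.69 / 2045.98 = 0.897.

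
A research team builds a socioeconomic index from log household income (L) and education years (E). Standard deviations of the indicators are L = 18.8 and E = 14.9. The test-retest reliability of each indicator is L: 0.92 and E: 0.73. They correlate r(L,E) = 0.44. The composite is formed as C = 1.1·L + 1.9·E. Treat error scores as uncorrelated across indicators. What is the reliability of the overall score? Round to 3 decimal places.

Var(C) = 1.1²·18.8² + 1.9²·14.9² + 2·[2.09·18.8·14.9·0.44] = 1229.12 + 515.197 = 1744.32.
With uncorrelated errors the cross-covariances are all true-score covariance, so they carry over unchanged; only the diagonal terms shrink to ρᵢσᵢ².
True-score variance = [1.1²·18.8²·0.92 + 1.9²·14.9²·0.73] + 515.197 = 978.512 + 515.197 = 1493.71.
Reliability = 1493.71 / 1744.32 = 0.856.

0.856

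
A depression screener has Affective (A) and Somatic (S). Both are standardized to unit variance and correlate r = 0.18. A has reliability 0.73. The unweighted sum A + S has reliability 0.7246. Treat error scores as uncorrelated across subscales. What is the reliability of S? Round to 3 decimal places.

Var(A+S) = 2 + 2·0.18 = 2.360.
True-score variance = ρ_A + ρ_S + 2·0.18, so 0.7246 = (0.73 + ρ_S + 0.36) / 2.360.
ρ_S = 0.7246·2.360 − 0.73 − 0.36 = 0.620.

0.620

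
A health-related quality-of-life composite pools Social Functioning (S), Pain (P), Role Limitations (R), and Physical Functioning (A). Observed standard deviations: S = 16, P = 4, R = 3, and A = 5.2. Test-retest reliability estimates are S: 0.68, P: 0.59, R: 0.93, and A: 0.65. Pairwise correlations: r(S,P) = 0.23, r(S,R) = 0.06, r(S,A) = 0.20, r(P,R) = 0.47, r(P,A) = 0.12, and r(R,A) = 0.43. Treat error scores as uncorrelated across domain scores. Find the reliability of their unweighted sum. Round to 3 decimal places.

0.757

Var(S+P+R+A) = 16² + 4² + 3² + 5.2² + 2·[16·4·0.23 + 16·3·0.06 + 16·5.2·0.20 + 4·3·0.47 + 4·5.2·0.12 + 3·5.2·0.43] = 308.04 + 98.168 = 406.208.
Under uncorrelated errors the observed covariances equal the true-score covariances, so only the own-variance terms attenuate.
True-score variance = [16²·0.68 + 4²·0.59 + 3²·0.93 + 5.2²·0.65] + 98.168 = 209.466 + 98.168 = 307.634.
Reliability = 307.634 / 406.208 = 0.757.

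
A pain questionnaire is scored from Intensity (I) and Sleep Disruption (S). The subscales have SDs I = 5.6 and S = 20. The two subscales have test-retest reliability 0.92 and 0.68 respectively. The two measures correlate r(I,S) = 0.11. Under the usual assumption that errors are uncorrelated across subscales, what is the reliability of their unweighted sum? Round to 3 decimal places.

0.714

Var(I+S) = 5.6² + 20² + 2·[5.6·20·0.11] = 431.36 + 24.64 = 456.
Under uncorrelated errors the observed covariances equal the true-score covariances, so only the own-variance terms attenuate.
True-score variance = [5.6²·0.92 + 20²·0.68] + 24.64 = 300.851 + 24.64 = 325.491.
Reliability = 325.491 / 456 = 0.714.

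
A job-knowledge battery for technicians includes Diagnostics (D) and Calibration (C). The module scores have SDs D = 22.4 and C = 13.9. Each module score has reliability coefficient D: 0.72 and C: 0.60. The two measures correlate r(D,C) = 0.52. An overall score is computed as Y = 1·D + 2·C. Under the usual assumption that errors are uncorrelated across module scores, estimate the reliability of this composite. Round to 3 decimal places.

0.766

Var(Y) = 22.4² + 2²·13.9² + 2·[2·22.4·13.9·0.52] = 1274.6 + 647.629 = 1922.23.
Under uncorrelated errors the observed covariances equal the true-score covariances, so only the own-variance terms attenuate.
True-score variance = [22.4²·0.72 + 2²·13.9²·0.60] + 647.629 = 824.971 + 647.629 = 1472.6.
Reliability = 1472.6 / 1922.23 = 0.766.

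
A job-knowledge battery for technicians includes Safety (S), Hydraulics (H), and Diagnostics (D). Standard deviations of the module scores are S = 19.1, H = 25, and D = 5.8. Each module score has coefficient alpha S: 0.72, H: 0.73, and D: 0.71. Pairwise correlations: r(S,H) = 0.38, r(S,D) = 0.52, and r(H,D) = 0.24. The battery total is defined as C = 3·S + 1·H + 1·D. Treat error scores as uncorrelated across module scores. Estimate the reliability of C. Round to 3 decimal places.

Var(C) = 3²·19.1² + 25² + 5.8² + 2·[3·19.1·25·0.38 + 3·19.1·5.8·0.52 + 25·5.8·0.24] = 3941.93 + 1503.93 = 5445.86.
With uncorrelated errors the cross-covariances are all true-score covariance, so they carry over unchanged; only the diagonal terms shrink to ρᵢσᵢ².
True-score variance = [3²·19.1²·0.72 + 25²·0.73 + 5.8²·0.71] + 1503.93 = 2844.1 + 1503.93 = 4348.04.
Reliability = 4348.04 / 5445.86 = 0.798.

0.798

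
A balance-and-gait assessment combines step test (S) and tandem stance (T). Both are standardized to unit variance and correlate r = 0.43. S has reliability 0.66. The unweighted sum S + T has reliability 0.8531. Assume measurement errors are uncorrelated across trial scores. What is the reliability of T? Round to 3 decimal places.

Var(S+T) = 2 + 2·0.43 = 2.860.
True-score variance = ρ_S + ρ_T + 2·0.43, so 0.8531 = (0.66 + ρ_T + 0.86) / 2.860.
ρ_T = 0.8531·2.860 − 0.66 − 0.86 = 0.920.

0.920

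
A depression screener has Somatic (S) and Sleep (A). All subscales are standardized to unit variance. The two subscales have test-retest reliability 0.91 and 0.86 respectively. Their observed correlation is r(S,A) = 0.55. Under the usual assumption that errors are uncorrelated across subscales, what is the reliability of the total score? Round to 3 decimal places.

Var(S+A) = 2 + 2·[0.55] = 2 + 1.1 = 3.1.
Under uncorrelated errors the observed covariances equal the true-score covariances, so only the own-variance terms attenuate.
True-score variance = [0.91 + 0.86] + 1.1 = 1.77 + 1.1 = 2.87.
Reliability = 2.87 / 3.1 = 0.926.

0.926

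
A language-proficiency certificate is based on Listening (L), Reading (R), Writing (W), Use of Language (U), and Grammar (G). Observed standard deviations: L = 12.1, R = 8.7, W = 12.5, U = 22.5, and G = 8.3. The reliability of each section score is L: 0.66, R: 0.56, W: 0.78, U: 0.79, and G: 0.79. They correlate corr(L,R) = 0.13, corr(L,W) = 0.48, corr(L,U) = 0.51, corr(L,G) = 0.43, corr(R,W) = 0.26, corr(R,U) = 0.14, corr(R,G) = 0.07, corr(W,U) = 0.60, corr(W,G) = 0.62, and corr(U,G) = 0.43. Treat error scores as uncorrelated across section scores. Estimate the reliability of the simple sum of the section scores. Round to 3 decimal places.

0.894

Var(L+R+W+U+G) = 12.1² + 8.7² + 12.5² + 22.5² + 8.3² + 2·[12.1·8.7·0.13 + 12.1·12.5·0.48 + 12.1·22.5·0.51 + 12.1·8.3·0.43 + 8.7·12.5·0.26 + 8.7·22.5·0.14 + 8.7·8.3·0.07 + 12.5·22.5·0.60 + 12.5·8.3·0.62 + 22.5·8.3·0.43] = 953.49 + 1284.86 = 2238.35.
Because errors are independent across components, Cov(Tᵢ,Tⱼ) = Cov(Xᵢ,Xⱼ); the off-diagonal part of the true-score variance is the same as above.
True-score variance = [12.1²·0.66 + 8.7²·0.56 + 12.5²·0.78 + 22.5²·0.79 + 8.3²·0.79] + 1284.86 = 715.253 + 1284.86 = 2000.11.
Reliability = 2000.11 / 2238.35 = 0.894.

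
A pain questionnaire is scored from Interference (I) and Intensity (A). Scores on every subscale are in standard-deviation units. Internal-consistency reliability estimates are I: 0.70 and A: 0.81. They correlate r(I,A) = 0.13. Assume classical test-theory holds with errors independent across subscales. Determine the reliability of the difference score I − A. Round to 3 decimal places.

0.718

Var(I−A) = 1 + 1 − 2·0.13 = 2 − 0.26 = 1.74.
With uncorrelated errors the cross-covariances are all true-score covariance, so they carry over unchanged; only the diagonal terms shrink to ρᵢσᵢ².
True-score variance = [0.70 + 0.81] − 0.26 = 1.51 − 0.26 = 1.25.
Reliability = 1.25 / 1.74 = 0.718.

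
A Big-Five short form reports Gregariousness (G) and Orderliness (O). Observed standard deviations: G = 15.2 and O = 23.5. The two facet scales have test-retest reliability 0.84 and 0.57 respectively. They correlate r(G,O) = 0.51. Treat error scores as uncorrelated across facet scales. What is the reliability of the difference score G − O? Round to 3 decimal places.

0.345

Var(G−O) = 15.2² + 23.5² − 2·15.2·23.5·0.51 = 783.29 − 364.344 = 418.946.
Because errors are independent across components, Cov(Tᵢ,Tⱼ) = Cov(Xᵢ,Xⱼ); the off-diagonal part of the true-score variance is the same as above.
True-score variance = [15.2²·0.84 + 23.5²·0.57] − 364.344 = 508.856 − 364.344 = 144.512.
Reliability = 144.512 / 418.946 = 0.345.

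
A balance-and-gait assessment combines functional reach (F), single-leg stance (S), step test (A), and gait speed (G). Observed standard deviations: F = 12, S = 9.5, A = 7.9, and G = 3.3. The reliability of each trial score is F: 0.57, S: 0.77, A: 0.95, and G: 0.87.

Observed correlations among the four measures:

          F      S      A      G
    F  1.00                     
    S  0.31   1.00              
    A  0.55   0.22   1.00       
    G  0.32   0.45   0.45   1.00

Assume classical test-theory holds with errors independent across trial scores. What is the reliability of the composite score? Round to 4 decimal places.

0.8528

Var(F+S+A+G) = 12² + 9.5² + 7.9² + 3.3² + 2·[12·9.5·0.31 + 12·7.9·0.55 + 12·3.3·0.32 + 9.5·7.9·0.22 + 9.5·3.3·0.45 + 7.9·3.3·0.45] = 307.55 + 285.004 = 592.554.
Because errors are independent across components, Cov(Tᵢ,Tⱼ) = Cov(Xᵢ,Xⱼ); the off-diagonal part of the true-score variance is the same as above.
True-score variance = [12²·0.57 + 9.5²·0.77 + 7.9²·0.95 + 3.3²·0.87] + 285.004 = 220.336 + 285.004 = 505.34.
Reliability = 505.34 / 592.554 = 0.8528.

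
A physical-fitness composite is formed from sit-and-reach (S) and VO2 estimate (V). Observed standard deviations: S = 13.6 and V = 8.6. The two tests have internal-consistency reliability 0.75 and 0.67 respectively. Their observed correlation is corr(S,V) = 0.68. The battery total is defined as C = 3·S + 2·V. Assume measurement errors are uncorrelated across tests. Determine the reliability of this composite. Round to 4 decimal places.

0.8237

Var(C) = 3²·13.6² + 2²·8.6² + 2·[6·13.6·8.6·0.68] = 1960.48 + 954.394 = 2914.87.
Because errors are independent across components, Cov(Tᵢ,Tⱼ) = Cov(Xᵢ,Xⱼ); the off-diagonal part of the true-score variance is the same as above.
True-score variance = [3²·13.6²·0.75 + 2²·8.6²·0.67] + 954.394 = 1446.69 + 954.394 = 2401.09.
Reliability = 2401.09 / 2914.87 = 0.8237.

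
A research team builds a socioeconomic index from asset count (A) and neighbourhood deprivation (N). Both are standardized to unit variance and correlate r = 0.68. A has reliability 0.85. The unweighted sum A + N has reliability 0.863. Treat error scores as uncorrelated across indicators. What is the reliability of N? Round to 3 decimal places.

Var(A+N) = 2 + 2·0.68 = 3.360.
True-score variance = ρ_A + ρ_N + 2·0.68, so 0.863 = (0.85 + ρ_N + 1.36) / 3.360.
ρ_N = 0.863·3.360 − 0.85 − 1.36 = 0.690.

0.690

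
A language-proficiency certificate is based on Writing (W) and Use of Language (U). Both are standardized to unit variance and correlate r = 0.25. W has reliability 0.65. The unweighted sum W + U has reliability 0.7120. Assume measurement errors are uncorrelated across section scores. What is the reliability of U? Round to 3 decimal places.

Var(W+U) = 2 + 2·0.25 = 2.500.
True-score variance = ρ_W + ρ_U + 2·0.25, so 0.7120 = (0.65 + ρ_U + 0.50) / 2.500.
ρ_U = 0.7120·2.500 − 0.65 − 0.50 = 0.630.

0.630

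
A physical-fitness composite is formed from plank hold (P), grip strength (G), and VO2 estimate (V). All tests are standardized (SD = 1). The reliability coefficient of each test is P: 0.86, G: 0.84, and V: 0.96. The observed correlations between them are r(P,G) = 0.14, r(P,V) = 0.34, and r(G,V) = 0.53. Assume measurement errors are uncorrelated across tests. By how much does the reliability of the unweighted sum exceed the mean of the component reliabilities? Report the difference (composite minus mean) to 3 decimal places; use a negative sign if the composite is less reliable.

Var(sum) = 3 + 2.02 = 5.02; true-score variance = 2.66 + 2.02 = 4.68; composite reliability = 0.9323.
Mean component reliability = 0.8867.
Difference = 0.9323 − 0.8867 = 0.046.

0.046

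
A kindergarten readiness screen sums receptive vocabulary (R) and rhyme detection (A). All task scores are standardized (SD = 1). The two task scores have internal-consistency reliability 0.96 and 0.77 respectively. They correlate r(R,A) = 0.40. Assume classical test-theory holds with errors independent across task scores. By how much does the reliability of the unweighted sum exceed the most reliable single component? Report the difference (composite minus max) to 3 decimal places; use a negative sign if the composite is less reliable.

-0.056

Var(sum) = 2 + 0.8 = 2.8; true-score variance = 1.73 + 0.8 = 2.53; composite reliability = 0.9036.
Max component reliability = 0.9600.
Difference = 0.9036 − 0.9600 = -0.056.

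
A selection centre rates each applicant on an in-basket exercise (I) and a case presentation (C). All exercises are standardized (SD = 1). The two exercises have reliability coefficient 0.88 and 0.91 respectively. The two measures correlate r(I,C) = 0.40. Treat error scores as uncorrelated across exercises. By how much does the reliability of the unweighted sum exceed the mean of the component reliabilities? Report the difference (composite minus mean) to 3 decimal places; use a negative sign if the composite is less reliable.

Var(sum) = 2 + 0.8 = 2.8; true-score variance = 1.79 + 0.8 = 2.59; composite reliability = 0.9250.
Mean component reliability = 0.8950.
Difference = 0.9250 − 0.8950 = 0.030.

0.030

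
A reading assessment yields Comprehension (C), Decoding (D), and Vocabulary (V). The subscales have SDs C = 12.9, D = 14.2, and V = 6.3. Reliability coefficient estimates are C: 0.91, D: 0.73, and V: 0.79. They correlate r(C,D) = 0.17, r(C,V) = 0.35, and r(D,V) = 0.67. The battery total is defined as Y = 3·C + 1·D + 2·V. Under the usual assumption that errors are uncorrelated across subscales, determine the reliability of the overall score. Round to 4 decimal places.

Var(Y) = 3²·12.9² + 14.2² + 2²·6.3² + 2·[3·12.9·14.2·0.17 + 6·12.9·6.3·0.35 + 2·14.2·6.3·0.67] = 1858.09 + 767.93 = 2626.02.
Because errors are independent across components, Cov(Tᵢ,Tⱼ) = Cov(Xᵢ,Xⱼ); the off-diagonal part of the true-score variance is the same as above.
True-score variance = [3²·12.9²·0.91 + 14.2²·0.73 + 2²·6.3²·0.79] + 767.93 = 1635.52 + 767.93 = 2403.45.
Reliability = 2403.45 / 2626.02 = 0.9152.

0.9152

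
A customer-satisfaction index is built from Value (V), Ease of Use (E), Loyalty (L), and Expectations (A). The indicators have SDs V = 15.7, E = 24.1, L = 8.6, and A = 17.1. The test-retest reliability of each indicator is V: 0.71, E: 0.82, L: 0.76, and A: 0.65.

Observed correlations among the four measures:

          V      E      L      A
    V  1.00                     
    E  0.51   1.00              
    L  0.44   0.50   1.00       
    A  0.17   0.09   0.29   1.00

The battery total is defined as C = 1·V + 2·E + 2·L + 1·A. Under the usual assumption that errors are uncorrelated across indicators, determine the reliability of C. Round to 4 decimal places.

Var(C) = 15.7² + 2²·24.1² + 2²·8.6² + 17.1² + 2·[2·15.7·24.1·0.51 + 2·15.7·8.6·0.44 + 15.7·17.1·0.17 + 4·24.1·8.6·0.50 + 2·24.1·17.1·0.09 + 2·8.6·17.1·0.29] = 3157.98 + 2248.78 = 5406.76.
Under uncorrelated errors the observed covariances equal the true-score covariances, so only the own-variance terms attenuate.
True-score variance = [15.7²·0.71 + 2²·24.1²·0.82 + 2²·8.6²·0.76 + 17.1²·0.65] + 2248.78 = 2494.97 + 2248.78 = 4743.75.
Reliability = 4743.75 / 5406.76 = 0.8774.

0.8774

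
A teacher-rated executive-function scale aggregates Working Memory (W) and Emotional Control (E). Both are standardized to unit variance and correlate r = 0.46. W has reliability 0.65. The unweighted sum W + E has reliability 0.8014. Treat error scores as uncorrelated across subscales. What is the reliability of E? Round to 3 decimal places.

0.770

Var(W+E) = 2 + 2·0.46 = 2.920.
True-score variance = ρ_W + ρ_E + 2·0.46, so 0.8014 = (0.65 + ρ_E + 0.92) / 2.920.
ρ_E = 0.8014·2.920 − 0.65 − 0.92 = 0.770.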